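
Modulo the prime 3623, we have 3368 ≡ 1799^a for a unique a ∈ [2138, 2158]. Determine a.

Compute 1799^2138 mod 3623 = 3368, then multiply by 1799 repeatedly:
  1799^2138=3368
Found 3368 at exponent 2138.

2138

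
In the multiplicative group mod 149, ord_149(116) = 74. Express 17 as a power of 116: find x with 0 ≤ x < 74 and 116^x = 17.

18

Baby-step giant-step with m = ceil(sqrt(74)) = 9.
Baby table (116^j mod 149 for j=0..8):
  0:1  1:116  2:46  3:121  4:30  5:53  6:39  7:54
  8:6
Giant step factor: 116^(-9) ≡ 76 (mod 149).
Scan 17·76^i mod 149 for i = 0, 1, …:
  i=0: 17   i=1: 100   i=2: 1
Match at i=2, j=0: x = 2·9 + 0 = 18.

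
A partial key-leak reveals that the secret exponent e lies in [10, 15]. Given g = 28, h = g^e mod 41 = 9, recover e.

10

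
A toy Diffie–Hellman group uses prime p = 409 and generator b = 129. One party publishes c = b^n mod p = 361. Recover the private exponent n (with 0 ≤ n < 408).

354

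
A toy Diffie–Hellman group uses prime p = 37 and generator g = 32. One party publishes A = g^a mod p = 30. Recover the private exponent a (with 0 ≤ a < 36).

10

Successive powers of 32 modulo 37:
  32^0=1  32^1=32  32^2=25  32^3=23  32^4=33  32^5=20
  32^6=11  32^7=19  32^8=16  32^9=31  32^10=30
So 32^10 ≡ 30 (mod 37), giving a = 10.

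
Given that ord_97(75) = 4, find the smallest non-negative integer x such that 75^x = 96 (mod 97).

2

Successive powers of 75 modulo 97:
  75^0=1  75^1=75  75^2=96
So 75^2 ≡ 96 (mod 97), giving x = 2.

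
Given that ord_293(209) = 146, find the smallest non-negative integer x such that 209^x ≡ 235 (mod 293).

102

Baby-step giant-step with m = ceil(sqrt(146)) = 13.
Baby table (209^j mod 293 for j=0..12):
  0:1  1:209  2:24  3:35  4:283  5:254  6:53  7:236
  8:100  9:97  10:56  11:277  12:172
Giant step factor: 209^(-13) ≡ 132 (mod 293).
Scan 235·132^i mod 293 for i = 0, 1, …:
  i=0: 235   i=1: 255   i=2: 258   i=3: 68
  i=4: 186   i=5: 233   i=6: 284   i=7: 277
Match at i=7, j=11: x = 7·13 + 11 = 102.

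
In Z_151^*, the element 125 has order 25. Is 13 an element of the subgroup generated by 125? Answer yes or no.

⟨125⟩ has order 25; its elements mod 151 are {1, 8, 9, 19, 20, 29, 44, 50, 59, 64, 68, 72, 78, 81, 84, 86, 91, 94, 98, 110, 123, 124, 125, 127, 148}.
13 is not in this set.

no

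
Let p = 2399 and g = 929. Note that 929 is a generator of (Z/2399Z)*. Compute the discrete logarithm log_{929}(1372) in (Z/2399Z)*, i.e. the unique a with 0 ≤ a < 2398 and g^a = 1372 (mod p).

Baby-step giant-step with m = ceil(sqrt(2398)) = 49.
Baby table (929^j mod 2399 for j=0..48):
  0:1  1:929  2:1800  3:97  4:1350  5:1872  6:2212  7:1404
  8:1659  9:1053  10:1844  11:190  12:1383  13:1342  14:1637  15:2206
  16:628  17:455  18:471  19:941  20:953  21:106  22:115  23:1279
  24:686  25:1559  26:1714  27:1769  28:86  29:727  30:1264  31:1145
  32:948  33:259  34:711  35:794  36:1133  37:1795  38:250  39:1946
  40:1387  41:260  42:1640  43:195  44:1230  45:746  46:2122  47:1759
  48:392
Giant step factor: 929^(-49) ≡ 2394 (mod 2399).
Scan 1372·2394^i mod 2399 for i = 0, 1, …:
  i=0: 1372   i=1: 337   i=2: 714   i=3: 1228
  i=4: 1057   i=5: 1912   i=6: 36   i=7: 2219
  i=8: 900   i=9: 298     …   i=27: 733
  i=28: 1133
Match at i=28, j=36: a = 28·49 + 36 = 1408.

1408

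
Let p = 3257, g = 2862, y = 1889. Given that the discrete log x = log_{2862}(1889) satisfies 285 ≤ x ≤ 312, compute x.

Compute 2862^285 mod 3257 = 1278, then multiply by 2862 repeatedly:
  2862^285=1278  2862^286=25  2862^287=3153  2862^288=1996  2862^289=3031
  2862^290=1331  2862^291=1889
Found 1889 at exponent 291.

291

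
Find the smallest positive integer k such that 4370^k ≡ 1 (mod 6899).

6898

The order of 4370 must divide p − 1 = 6898 = 2 · 3449.
Divisors: 1, 2, 3449, 6898.
Check each in increasing order: 4370^1 ≡ 4370;  4370^2 ≡ 468;  4370^3449 ≡ 6898;  4370^6898 ≡ 1.
Smallest exponent giving 1 is 6898.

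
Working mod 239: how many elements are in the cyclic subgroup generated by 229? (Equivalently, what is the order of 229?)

14

The order of 229 must divide p − 1 = 238 = 2 · 7 · 17.
Divisors: 1, 2, 7, 14, 17, 34, 119, 238.
Check each in increasing order: 229^1 ≡ 229;  229^2 ≡ 100;  229^7 ≡ 238;  229^14 ≡ 1.
Smallest exponent giving 1 is 14.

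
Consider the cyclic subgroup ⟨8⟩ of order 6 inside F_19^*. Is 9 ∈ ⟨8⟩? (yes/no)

no

⟨8⟩ has order 6; its elements mod 19 are {1, 7, 8, 11, 12, 18}.
9 is not in this set.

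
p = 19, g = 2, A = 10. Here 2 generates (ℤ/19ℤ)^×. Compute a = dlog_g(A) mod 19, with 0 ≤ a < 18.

Successive powers of 2 modulo 19:
  2^0=1  2^1=2  2^2=4  2^3=8  2^4=16  2^5=13
  2^6=7  2^7=14  2^8=9  2^9=18  2^10=17  2^11=15
  2^12=11  2^13=3  2^14=6  2^15=12  2^16=5  2^17=10
So 2^17 ≡ 10 (mod 19), giving a = 17.

17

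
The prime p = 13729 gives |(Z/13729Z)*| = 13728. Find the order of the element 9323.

13728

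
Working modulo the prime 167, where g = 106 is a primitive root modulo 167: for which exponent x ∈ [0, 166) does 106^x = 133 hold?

58

Baby-step giant-step with m = ceil(sqrt(166)) = 13.
Baby table (106^j mod 167 for j=0..12):
  0:1  1:106  2:47  3:139  4:38  5:20  6:116  7:105
  8:108  9:92  10:66  11:149  12:96
Giant step factor: 106^(-13) ≡ 91 (mod 167).
Scan 133·91^i mod 167 for i = 0, 1, …:
  i=0: 133   i=1: 79   i=2: 8   i=3: 60
  i=4: 116
Match at i=4, j=6: x = 4·13 + 6 = 58.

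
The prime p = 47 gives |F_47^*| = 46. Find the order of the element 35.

46

The order of 35 must divide p − 1 = 46 = 2 · 23.
Divisors: 1, 2, 23, 46.
Check each in increasing order: 35^1 ≡ 35;  35^2 ≡ 3;  35^23 ≡ 46;  35^46 ≡ 1.
Smallest exponent giving 1 is 46.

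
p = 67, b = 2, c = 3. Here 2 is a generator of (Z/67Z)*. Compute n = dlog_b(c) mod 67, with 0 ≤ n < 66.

39

Baby-step giant-step with m = ceil(sqrt(66)) = 9.
Baby table (2^j mod 67 for j=0..8):
  0:1  1:2  2:4  3:8  4:16  5:32  6:64  7:61
  8:55
Giant step factor: 2^(-9) ≡ 53 (mod 67).
Scan 3·53^i mod 67 for i = 0, 1, …:
  i=0: 3   i=1: 25   i=2: 52   i=3: 9
  i=4: 8
Match at i=4, j=3: n = 4·9 + 3 = 39.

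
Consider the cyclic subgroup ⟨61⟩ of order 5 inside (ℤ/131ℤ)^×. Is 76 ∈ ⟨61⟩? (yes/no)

76 ∈ ⟨61⟩ iff 76^5 ≡ 1 (mod 131), since |⟨61⟩| = 5.
76^5 mod 131 = 71.
Since 71 ≠ 1, 76 does not lie in the subgroup.

no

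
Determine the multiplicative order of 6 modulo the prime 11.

The order of 6 must divide p − 1 = 10 = 2 · 5.
Divisors: 1, 2, 5, 10.
Check each in increasing order: 6^1 ≡ 6;  6^2 ≡ 3;  6^5 ≡ 10;  6^10 ≡ 1.
Smallest exponent giving 1 is 10.

10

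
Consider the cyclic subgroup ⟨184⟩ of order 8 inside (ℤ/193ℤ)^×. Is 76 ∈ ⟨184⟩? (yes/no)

no

⟨184⟩ has order 8; its elements mod 193 are {1, 9, 43, 81, 112, 150, 184, 192}.
76 is not in this set.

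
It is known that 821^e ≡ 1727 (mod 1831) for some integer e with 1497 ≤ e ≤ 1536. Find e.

1524

Compute 821^1497 mod 1831 = 1614, then multiply by 821 repeatedly:
  821^1497=1614  821^1498=1281  821^1499=707  821^1500=20  821^1501=1772
  821^1502=998  821^1503=901  821^1504=1828  821^1505=1199  821^1506=1132
  821^1507=1055  821^1508=92  821^1509=461  821^1510=1295  821^1511=1215
  821^1512=1451  821^1513=1121  821^1514=1179  821^1515=1191  821^1516=57
  821^1517=1022  821^1518=464  821^1519=96  821^1520=83  821^1521=396
  821^1522=1029  821^1523=718  821^1524=1727
Found 1727 at exponent 1524.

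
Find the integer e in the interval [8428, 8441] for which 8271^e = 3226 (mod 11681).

8439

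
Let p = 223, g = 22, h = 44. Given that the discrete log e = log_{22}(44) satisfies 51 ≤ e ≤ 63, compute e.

55

Compute 22^51 mod 223 = 215, then multiply by 22 repeatedly:
  22^51=215  22^52=47  22^53=142  22^54=2  22^55=44
Found 44 at exponent 55.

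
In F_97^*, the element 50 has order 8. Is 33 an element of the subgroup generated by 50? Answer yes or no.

⟨50⟩ has order 8; its elements mod 97 are {1, 22, 33, 47, 50, 64, 75, 96}.
33 is in this set.

yes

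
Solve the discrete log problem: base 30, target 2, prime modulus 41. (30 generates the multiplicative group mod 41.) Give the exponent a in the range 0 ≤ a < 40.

Successive powers of 30 modulo 41:
  30^0=1  30^1=30  30^2=39  30^3=22  30^4=4  30^5=38
  30^6=33  30^7=6  30^8=16  30^9=29  30^10=9  30^11=24
  30^12=23  30^13=34  30^14=36  30^15=14  30^16=10  30^17=13
  30^18=21  30^19=15  30^20=40  30^21=11  30^22=2
So 30^22 ≡ 2 (mod 41), giving a = 22.

22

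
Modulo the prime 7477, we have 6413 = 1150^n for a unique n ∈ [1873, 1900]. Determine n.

Compute 1150^1873 mod 7477 = 6941, then multiply by 1150 repeatedly:
  1150^1873=6941  1150^1874=4191  1150^1875=4462  1150^1876=2078  1150^1877=4537
  1150^1878=6081  1150^1879=2155  1150^1880=3363  1150^1881=1841  1150^1882=1159
  1150^1883=1944  1150^1884=7454  1150^1885=3458  1150^1886=6413
Found 6413 at exponent 1886.

1886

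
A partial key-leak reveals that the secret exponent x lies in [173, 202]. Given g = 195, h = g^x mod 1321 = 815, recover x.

Compute 195^173 mod 1321 = 446, then multiply by 195 repeatedly:
  195^173=446  195^174=1105  195^175=152  195^176=578  195^177=425
  195^178=973  195^179=832  195^180=1078  195^181=171  195^182=320
  195^183=313  195^184=269  195^185=936  195^186=222  195^187=1018
  195^188=360  195^189=187  195^190=798  195^191=1053  195^192=580
  195^193=815
Found 815 at exponent 193.

193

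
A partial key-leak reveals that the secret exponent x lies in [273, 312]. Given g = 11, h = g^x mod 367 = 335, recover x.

Compute 11^273 mod 367 = 266, then multiply by 11 repeatedly:
  11^273=266  11^274=357  11^275=257  11^276=258  11^277=269
  11^278=23  11^279=253  11^280=214  11^281=152  11^282=204
  11^283=42  11^284=95  11^285=311  11^286=118  11^287=197
  11^288=332  11^289=349  11^290=169  11^291=24  11^292=264
  11^293=335
Found 335 at exponent 293.

293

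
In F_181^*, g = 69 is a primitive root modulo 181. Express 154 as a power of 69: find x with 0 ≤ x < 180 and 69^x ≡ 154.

42

Baby-step giant-step with m = ceil(sqrt(180)) = 14.
Baby table (69^j mod 181 for j=0..13):
  0:1  1:69  2:55  3:175  4:129  5:32  6:36  7:131
  8:170  9:146  10:119  11:66  12:29  13:10
Giant step factor: 69^(-14) ≡ 165 (mod 181).
Scan 154·165^i mod 181 for i = 0, 1, …:
  i=0: 154   i=1: 70   i=2: 147   i=3: 1
Match at i=3, j=0: x = 3·14 + 0 = 42.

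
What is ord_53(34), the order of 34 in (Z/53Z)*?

52

The order of 34 must divide p − 1 = 52 = 2^2 · 13.
Divisors: 1, 2, 4, 13, 26, 52.
Check each in increasing order: 34^1 ≡ 34;  34^2 ≡ 43;  34^4 ≡ 47;  34^13 ≡ 23;  34^26 ≡ 52;  34^52 ≡ 1.
Smallest exponent giving 1 is 52.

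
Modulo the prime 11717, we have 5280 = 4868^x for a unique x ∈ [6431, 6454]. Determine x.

Compute 4868^6431 mod 11717 = 10608, then multiply by 4868 repeatedly:
  4868^6431=10608  4868^6432=2925  4868^6433=2745  4868^6434=5280
Found 5280 at exponent 6434.

6434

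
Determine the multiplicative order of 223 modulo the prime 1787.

The order of 223 must divide p − 1 = 1786 = 2 · 19 · 47.
Divisors: 1, 2, 19, 38, 47, 94, 893, 1786.
Check each in increasing order: 223^1 ≡ 223;  223^2 ≡ 1480;  223^19 ≡ 459;  223^38 ≡ 1602;  223^47 ≡ 1489;  223^94 ≡ 1241;  223^893 ≡ 1.
Smallest exponent giving 1 is 893.

893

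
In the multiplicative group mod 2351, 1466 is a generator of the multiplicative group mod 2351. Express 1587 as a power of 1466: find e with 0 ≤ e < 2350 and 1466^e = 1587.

1934

Baby-step giant-step with m = ceil(sqrt(2350)) = 49.
Baby table (1466^j mod 2351 for j=0..48):
  0:1  1:1466  2:342  3:609  4:1765  5:1390  6:1774  7:478
  8:150  9:1257  10:1929  11:2012  12:1438  13:1612  14:437  15:1170
  16:1341  17:470  18:177  19:872  20:1759  21:1998  22:2073  23:1526
  24:1315  25:2321  26:689  27:1495  28:538  29:1123  30:618  31:853
  32:2117  33:202  34:2257  35:905  36:766  37:1529  38:1011  39:996
  40:165  41:2088  42:6  43:1743  44:2052  45:1303  46:1186  47:1287
  48:1240
Giant step factor: 1466^(-49) ≡ 1919 (mod 2351).
Scan 1587·1919^i mod 2351 for i = 0, 1, …:
  i=0: 1587   i=1: 908   i=2: 361   i=3: 1565
  i=4: 1008   i=5: 1830   i=6: 1727   i=7: 1554
  i=8: 1058   i=9: 1389     …   i=38: 1357
  i=39: 1526
Match at i=39, j=23: e = 39·49 + 23 = 1934.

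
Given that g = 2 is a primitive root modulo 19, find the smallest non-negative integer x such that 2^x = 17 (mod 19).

Successive powers of 2 modulo 19:
  2^0=1  2^1=2  2^2=4  2^3=8  2^4=16  2^5=13
  2^6=7  2^7=14  2^8=9  2^9=18  2^10=17
So 2^10 ≡ 17 (mod 19), giving x = 10.

10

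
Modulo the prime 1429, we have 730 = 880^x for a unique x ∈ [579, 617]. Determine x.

Compute 880^579 mod 1429 = 1331, then multiply by 880 repeatedly:
  880^579=1331  880^580=929  880^581=132  880^582=411  880^583=143
  880^584=88  880^585=274  880^586=1048  880^587=535  880^588=659
  880^589=1175  880^590=833  880^591=1392  880^592=307  880^593=79
  880^594=928  880^595=681  880^596=529  880^597=1095  880^598=454
  880^599=829  880^600=730
Found 730 at exponent 600.

600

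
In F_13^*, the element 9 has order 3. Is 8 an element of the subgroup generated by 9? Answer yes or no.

no

8 ∈ ⟨9⟩ iff 8^3 ≡ 1 (mod 13), since |⟨9⟩| = 3.
8^3 mod 13 = 5.
Since 5 ≠ 1, 8 does not lie in the subgroup.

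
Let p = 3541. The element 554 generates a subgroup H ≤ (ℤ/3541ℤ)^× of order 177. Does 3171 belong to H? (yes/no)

no

3171 ∈ ⟨554⟩ iff 3171^177 ≡ 1 (mod 3541), since |⟨554⟩| = 177.
3171^177 mod 3541 = 216.
Since 216 ≠ 1, 3171 does not lie in the subgroup.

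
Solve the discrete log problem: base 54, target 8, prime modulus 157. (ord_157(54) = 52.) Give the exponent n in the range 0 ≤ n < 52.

Baby-step giant-step with m = ceil(sqrt(52)) = 8.
Baby table (54^j mod 157 for j=0..7):
  0:1  1:54  2:90  3:150  4:93  5:155  6:49  7:134
Giant step factor: 54^(-8) ≡ 101 (mod 157).
Scan 8·101^i mod 157 for i = 0, 1, …:
  i=0: 8   i=1: 23   i=2: 125   i=3: 65
  i=4: 128   i=5: 54
Match at i=5, j=1: n = 5·8 + 1 = 41.

41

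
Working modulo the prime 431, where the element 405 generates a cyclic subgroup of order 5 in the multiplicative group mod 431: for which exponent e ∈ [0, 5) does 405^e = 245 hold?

Successive powers of 405 modulo 431:
  405^0=1  405^1=405  405^2=245
So 405^2 ≡ 245 (mod 431), giving e = 2.

2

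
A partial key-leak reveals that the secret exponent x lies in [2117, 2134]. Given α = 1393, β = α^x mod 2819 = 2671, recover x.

2133

Compute 1393^2117 mod 2819 = 2814, then multiply by 1393 repeatedly:
  1393^2117=2814  1393^2118=1492  1393^2119=753  1393^2120=261  1393^2121=2741
  1393^2122=1287  1393^2123=2726  1393^2124=125  1393^2125=2166  1393^2126=908
  1393^2127=1932  1393^2128=1950  1393^2129=1653  1393^2130=2325  1393^2131=2513
  1393^2132=2230  1393^2133=2671
Found 2671 at exponent 2133.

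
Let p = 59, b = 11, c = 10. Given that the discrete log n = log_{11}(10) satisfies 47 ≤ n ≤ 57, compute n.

Compute 11^47 mod 59 = 23, then multiply by 11 repeatedly:
  11^47=23  11^48=17  11^49=10
Found 10 at exponent 49.

49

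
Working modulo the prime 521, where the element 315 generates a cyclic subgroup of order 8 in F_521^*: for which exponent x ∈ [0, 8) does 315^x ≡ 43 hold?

Successive powers of 315 modulo 521:
  315^0=1  315^1=315  315^2=235  315^3=43
So 315^3 ≡ 43 (mod 521), giving x = 3.

3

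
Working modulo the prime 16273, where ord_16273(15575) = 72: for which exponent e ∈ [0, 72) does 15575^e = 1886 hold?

27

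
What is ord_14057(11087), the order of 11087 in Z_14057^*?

14056

The order of 11087 must divide p − 1 = 14056 = 2^3 · 7 · 251.
Divisors: 1, 2, 4, 7, 8, 14, 28, 56, 251, 502, 1004, 1757, 2008, 3514, 7028, 14056.
Check each in increasing order: 11087^1 ≡ 11087;  11087^2 ≡ 7161;  11087^4 ≡ 14042;  11087^7 ≡ 12992;  11087^8 ≡ 225;  11087^14 ≡ 9665;  11087^28 ≡ 3460;  11087^56 ≡ 9093;  11087^251 ≡ 10466;  11087^502 ≡ 5012;  11087^1004 ≡ 285;  11087^1757 ≡ 13365;  11087^2008 ≡ 10940;  11087^3514 ≡ 926;  11087^7028 ≡ 14056;  11087^14056 ≡ 1.
Smallest exponent giving 1 is 14056.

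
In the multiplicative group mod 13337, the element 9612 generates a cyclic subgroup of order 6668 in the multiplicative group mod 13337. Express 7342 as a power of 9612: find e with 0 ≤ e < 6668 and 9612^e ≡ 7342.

3496

Baby-step giant-step with m = ceil(sqrt(6668)) = 82.
Baby table (9612^j mod 13337 for j=0..81):
  0:1  1:9612  2:5145  3:144  4:10417  5:7345  6:7399  7:6304
  8:4057  9:11833  10:860  11:10717  12:10153  13:3807  14:9493  15:8299
  16:1391  17:6618  18:8063  19:249  20:6065  21:753  22:9182  23:6455
  24:1736  25:1845  26:9267  27:9918  28:12277  29:748  30:1133  31:7404
  32:1016  33:3108  34:12553  35:12934  36:7431  37:7137  38:8653  39:3104
  40:779  41:5691  42:6855  43:5480  44:5947  45:182  46:2237  47:2800
  48:12871  49:2040  50:3090  51:12918  52:346  53:4839  54:6349  55:9813
  56:3292  57:7340  58:12687  59:7253  60:3337  61:13096  62:4146  63:396
  64:5307  65:10196  66:3676  67:3999  68:1154  69:9201  70:2365  71:6132
  72:4581  73:7135  74:2766  75:6151  76:491  77:11531  78:5502  79:4019
  80:6676  81:5405
Giant step factor: 9612^(-82) ≡ 4010 (mod 13337).
Scan 7342·4010^i mod 13337 for i = 0, 1, …:
  i=0: 7342   i=1: 6661   i=2: 9936   i=3: 5741
  i=4: 1748   i=5: 7555   i=6: 7223   i=7: 9603
  i=8: 4111   i=9: 578     …   i=41: 938
  i=42: 346
Match at i=42, j=52: e = 42·82 + 52 = 3496.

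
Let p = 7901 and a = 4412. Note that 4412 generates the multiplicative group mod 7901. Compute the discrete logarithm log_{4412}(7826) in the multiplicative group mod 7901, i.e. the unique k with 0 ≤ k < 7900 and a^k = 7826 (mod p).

459

Baby-step giant-step with m = ceil(sqrt(7900)) = 89.
Baby table (4412^j mod 7901 for j=0..88):
  0:1  1:4412  2:5581  3:3856  4:1819  5:5913  6:6955  7:5877
  8:6143  9:2486  10:1644  11:210  12:2103  13:2662  14:3858  15:2742
  16:1273  17:6766  18:1614  19:2167  20:594  21:5497  22:4595  23:7075
  24:5950  25:4278  26:6948  27:6597  28:6581  29:7098  30:4713  31:6225
  32:824  33:1028  34:362  35:1142  36:5567  37:5296  38:2695  39:7236
  40:5192  41:2105  42:3585  43:7119  44:2553  45:4911  46:2790  47:7623
  48:6020  49:4979  50:2568  51:7883  52:7495  53:2255  54:1701  55:6763
  56:4180  57:1226  58:4828  59:40  60:2658  61:2012  62:4121  63:1651
  64:7391  65:1665  66:5951  67:789  68:4628  69:2552  70:499  71:5110
  72:3767  73:4201  74:6967  75:3514  76:2006  77:1352  78:7670  79:57
  80:6553  81:2077  82:6465  83:970  84:5199  85:1385  86:3147  87:2507
  88:7385
Giant step factor: 4412^(-89) ≡ 3471 (mod 7901).
Scan 7826·3471^i mod 7901 for i = 0, 1, …:
  i=0: 7826   i=1: 408   i=2: 1889   i=3: 6790
  i=4: 7308   i=5: 3858
Match at i=5, j=14: k = 5·89 + 14 = 459.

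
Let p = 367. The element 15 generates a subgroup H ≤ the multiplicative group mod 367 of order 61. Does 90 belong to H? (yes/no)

90 ∈ ⟨15⟩ iff 90^61 ≡ 1 (mod 367), since |⟨15⟩| = 61.
90^61 mod 367 = 284.
Since 284 ≠ 1, 90 does not lie in the subgroup.

no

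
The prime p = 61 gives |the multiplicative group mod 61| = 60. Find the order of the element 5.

30

The order of 5 must divide p − 1 = 60 = 2^2 · 3 · 5.
Divisors: 1, 2, 3, 4, 5, 6, 10, 12, 15, 20, 30, 60.
Check each in increasing order: 5^1 ≡ 5;  5^2 ≡ 25;  5^3 ≡ 3;  5^4 ≡ 15;  5^5 ≡ 14;  5^6 ≡ 9;  5^10 ≡ 13;  5^12 ≡ 20;  5^15 ≡ 60;  5^20 ≡ 47;  5^30 ≡ 1.
Smallest exponent giving 1 is 30.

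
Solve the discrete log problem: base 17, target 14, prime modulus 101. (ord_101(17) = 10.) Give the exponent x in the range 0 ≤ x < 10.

Successive powers of 17 modulo 101:
  17^0=1  17^1=17  17^2=87  17^3=65  17^4=95  17^5=100
  17^6=84  17^7=14
So 17^7 ≡ 14 (mod 101), giving x = 7.

7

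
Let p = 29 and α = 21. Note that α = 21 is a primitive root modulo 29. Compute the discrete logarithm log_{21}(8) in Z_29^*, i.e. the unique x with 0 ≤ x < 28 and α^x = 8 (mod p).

15

Successive powers of 21 modulo 29:
  21^0=1  21^1=21  21^2=6  21^3=10  21^4=7  21^5=2
  21^6=13  21^7=12  21^8=20  21^9=14  21^10=4  21^11=26
  21^12=24  21^13=11  21^14=28  21^15=8
So 21^15 ≡ 8 (mod 29), giving x = 15.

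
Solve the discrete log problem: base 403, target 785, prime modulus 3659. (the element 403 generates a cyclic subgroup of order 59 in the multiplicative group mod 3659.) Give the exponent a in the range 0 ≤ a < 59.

45

Baby-step giant-step with m = ceil(sqrt(59)) = 8.
Baby table (403^j mod 3659 for j=0..7):
  0:1  1:403  2:1413  3:2294  4:2414  5:3207  6:794  7:1649
Giant step factor: 403^(-8) ≡ 1260 (mod 3659).
Scan 785·1260^i mod 3659 for i = 0, 1, …:
  i=0: 785   i=1: 1170   i=2: 3282   i=3: 650
  i=4: 3043   i=5: 3207
Match at i=5, j=5: a = 5·8 + 5 = 45.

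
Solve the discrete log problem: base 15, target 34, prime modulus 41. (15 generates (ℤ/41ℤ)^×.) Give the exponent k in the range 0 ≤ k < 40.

Successive powers of 15 modulo 41:
  15^0=1  15^1=15  15^2=20  15^3=13  15^4=31  15^5=14
  15^6=5  15^7=34
So 15^7 ≡ 34 (mod 41), giving k = 7.

7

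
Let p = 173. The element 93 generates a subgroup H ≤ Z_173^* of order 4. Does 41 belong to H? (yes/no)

no

⟨93⟩ has order 4; its elements mod 173 are {1, 80, 93, 172}.
41 is not in this set.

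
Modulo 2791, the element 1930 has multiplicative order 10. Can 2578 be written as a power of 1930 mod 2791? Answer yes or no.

no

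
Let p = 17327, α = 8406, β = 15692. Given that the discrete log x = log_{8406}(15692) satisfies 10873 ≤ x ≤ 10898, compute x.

10894

Compute 8406^10873 mod 17327 = 6316, then multiply by 8406 repeatedly:
  8406^10873=6316  8406^10874=2368  8406^10875=14012  8406^10876=13253  8406^10877=9435
  8406^10878=4931  8406^10879=3802  8406^10880=8624  8406^10881=14503  8406^10882=16773
  8406^10883=4039  8406^10884=8241  8406^10885=500  8406^10886=9866  8406^10887=6574
  8406^10888=5241  8406^10889=10612  8406^10890=5076  8406^10891=9782  8406^10892=10877
  8406^10893=14810  8406^10894=15692
Found 15692 at exponent 10894.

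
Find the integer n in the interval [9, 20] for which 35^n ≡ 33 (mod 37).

20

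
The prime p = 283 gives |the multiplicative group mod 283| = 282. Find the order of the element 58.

The order of 58 must divide p − 1 = 282 = 2 · 3 · 47.
Divisors: 1, 2, 3, 6, 47, 94, 141, 282.
Check each in increasing order: 58^1 ≡ 58;  58^2 ≡ 251;  58^3 ≡ 125;  58^6 ≡ 60;  58^47 ≡ 282;  58^94 ≡ 1.
Smallest exponent giving 1 is 94.

94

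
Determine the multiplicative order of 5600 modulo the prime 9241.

924

The order of 5600 must divide p − 1 = 9240 = 2^3 · 3 · 5 · 7 · 11.
Divisors: 1, 2, 3, 4, 5, 6, 7, 8, 10, 11, 12, 14, 15, 20, 21, 22, 24, 28, 30, 33, 35, 40, 42, 44, 55, 56, 60, 66, 70, 77, 84, 88, 105, 110, 120, 132, 140, 154, 165, 168, 210, 220, 231, 264, 280, 308, 330, 385, 420, 440, 462, 616, 660, 770, 840, 924, 1155, 1320, 1540, 1848, 2310, 3080, 4620, 9240.
Check each in increasing order: 5600^1 ≡ 5600;  5600^2 ≡ 5287;  5600^3 ≡ 8277;  5600^4 ≡ 7585;  5600^5 ≡ 4364;  5600^6 ≡ 5196;  5600^7 ≡ 6932;  5600^8 ≡ 7000;  5600^10 ≡ 8036;  5600^11 ≡ 7171;  5600^12 ≡ 5455;  5600^14 ≡ 8665;  5600^15 ≡ 8750;  5600^20 ≡ 1188;  5600^21 ≡ 8521;  5600^22 ≡ 6317;  5600^24 ≡ 1005;  5600^28 ≡ 8341;  5600^30 ≡ 815;  5600^33 ≡ 9066;  5600^35 ≡ 8116;  5600^40 ≡ 6712;  5600^42 ≡ 904;  5600^44 ≡ 1851;  5600^55 ≡ 3445;  5600^56 ≡ 6033;  5600^60 ≡ 8114;  5600^66 ≡ 2902;  5600^70 ≡ 8849;  5600^77 ≡ 8751;  5600^84 ≡ 4008;  5600^88 ≡ 7031;  5600^105 ≡ 6673;  5600^110 ≡ 2581;  5600^120 ≡ 4112;  5600^132 ≡ 3053;  5600^140 ≡ 5808;  5600^154 ≡ 9075;  5600^165 ≡ 1703;  5600^168 ≡ 3206;  5600^210 ≡ 5791;  5600^220 ≡ 8041;  5600^231 ≡ 7412;  5600^264 ≡ 5881;  5600^280 ≡ 3214;  5600^308 ≡ 9074;  5600^330 ≡ 7776;  5600^385 ≡ 7902;  5600^420 ≡ 92;  5600^440 ≡ 7645;  5600^462 ≡ 9240;  5600^616 ≡ 166;  5600^660 ≡ 2313;  5600^770 ≡ 167;  5600^840 ≡ 8464;  5600^924 ≡ 1.
Smallest exponent giving 1 is 924.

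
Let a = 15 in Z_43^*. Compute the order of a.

21

The order of 15 must divide p − 1 = 42 = 2 · 3 · 7.
Divisors: 1, 2, 3, 6, 7, 14, 21, 42.
Check each in increasing order: 15^1 ≡ 15;  15^2 ≡ 10;  15^3 ≡ 21;  15^6 ≡ 11;  15^7 ≡ 36;  15^14 ≡ 6;  15^21 ≡ 1.
Smallest exponent giving 1 is 21.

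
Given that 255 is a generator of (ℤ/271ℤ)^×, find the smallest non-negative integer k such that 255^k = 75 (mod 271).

Baby-step giant-step with m = ceil(sqrt(270)) = 17.
Baby table (255^j mod 271 for j=0..16):
  0:1  1:255  2:256  3:240  4:225  5:194  6:148  7:71
  8:219  9:19  10:238  11:257  12:224  13:210  14:163  15:102
  16:265
Giant step factor: 255^(-17) ≡ 48 (mod 271).
Scan 75·48^i mod 271 for i = 0, 1, …:
  i=0: 75   i=1: 77   i=2: 173   i=3: 174
  i=4: 222   i=5: 87   i=6: 111   i=7: 179
  i=8: 191   i=9: 225
Match at i=9, j=4: k = 9·17 + 4 = 157.

157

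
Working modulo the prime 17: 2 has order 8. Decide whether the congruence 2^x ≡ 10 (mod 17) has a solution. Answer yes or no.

no

⟨2⟩ has order 8; its elements mod 17 are {1, 2, 4, 8, 9, 13, 15, 16}.
10 is not in this set.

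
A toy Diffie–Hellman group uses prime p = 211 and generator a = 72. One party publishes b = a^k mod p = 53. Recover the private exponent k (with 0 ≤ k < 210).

Baby-step giant-step with m = ceil(sqrt(210)) = 15.
Baby table (72^j mod 211 for j=0..14):
  0:1  1:72  2:120  3:200  4:52  5:157  6:121  7:61
  8:172  9:146  10:173  11:7  12:82  13:207  14:134
Giant step factor: 72^(-15) ≡ 40 (mod 211).
Scan 53·40^i mod 211 for i = 0, 1, …:
  i=0: 53   i=1: 10   i=2: 189   i=3: 175
  i=4: 37   i=5: 3   i=6: 120
Match at i=6, j=2: k = 6·15 + 2 = 92.

92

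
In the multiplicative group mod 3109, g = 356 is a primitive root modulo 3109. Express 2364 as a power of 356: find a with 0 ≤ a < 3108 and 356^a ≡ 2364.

1734

Baby-step giant-step with m = ceil(sqrt(3108)) = 56.
Baby table (356^j mod 3109 for j=0..55):
  0:1  1:356  2:2376  3:208  4:2541  5:2986  6:2847  7:3107
  8:2397  9:1466  10:2693  11:1136  12:246  13:524  14:4  15:1424
  16:177  17:832  18:837  19:2617  20:2061  21:3101  22:261  23:2755
  24:1445  25:1435  26:984  27:2096  28:16  29:2587  30:708  31:219
  32:239  33:1141  34:2026  35:3077  36:1044  37:1693  38:2671  39:2631
  40:827  41:2166  42:64  43:1021  44:2832  45:876  46:956  47:1455
  48:1886  49:2981  50:1067  51:554  52:1357  53:1197  54:199  55:2446
Giant step factor: 356^(-56) ≡ 1008 (mod 3109).
Scan 2364·1008^i mod 3109 for i = 0, 1, …:
  i=0: 2364   i=1: 1418   i=2: 2313   i=3: 2863
  i=4: 752   i=5: 2529   i=6: 2961   i=7: 48
  i=8: 1749   i=9: 189     …   i=29: 1200
  i=30: 199
Match at i=30, j=54: a = 30·56 + 54 = 1734.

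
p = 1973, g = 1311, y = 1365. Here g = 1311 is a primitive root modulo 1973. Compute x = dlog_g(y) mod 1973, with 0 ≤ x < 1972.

725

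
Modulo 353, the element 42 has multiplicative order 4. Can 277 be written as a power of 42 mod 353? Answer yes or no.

no

277 ∈ ⟨42⟩ iff 277^4 ≡ 1 (mod 353), since |⟨42⟩| = 4.
277^4 mod 353 = 146.
Since 146 ≠ 1, 277 does not lie in the subgroup.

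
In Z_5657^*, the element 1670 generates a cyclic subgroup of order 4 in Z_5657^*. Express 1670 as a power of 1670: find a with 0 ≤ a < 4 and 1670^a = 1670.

Successive powers of 1670 modulo 5657:
  1670^0=1  1670^1=1670
So 1670^1 ≡ 1670 (mod 5657), giving a = 1.

1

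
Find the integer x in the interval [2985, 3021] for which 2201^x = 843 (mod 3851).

Compute 2201^2985 mod 3851 = 808, then multiply by 2201 repeatedly:
  2201^2985=808  2201^2986=3097  2201^2987=227  2201^2988=2848  2201^2989=2871
  2201^2990=3431  2201^2991=3671  2201^2992=473  2201^2993=1303  2201^2994=2759
  2201^2995=3383  2201^2996=2000  2201^2997=307  2201^2998=1782  2201^2999=1864
  2201^3000=1349  2201^3001=28  2201^3002=12  2201^3003=3306  2201^3004=1967
  2201^3005=843
Found 843 at exponent 3005.

3005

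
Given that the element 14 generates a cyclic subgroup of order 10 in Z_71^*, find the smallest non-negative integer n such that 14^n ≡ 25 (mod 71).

Successive powers of 14 modulo 71:
  14^0=1  14^1=14  14^2=54  14^3=46  14^4=5  14^5=70
  14^6=57  14^7=17  14^8=25
So 14^8 ≡ 25 (mod 71), giving n = 8.

8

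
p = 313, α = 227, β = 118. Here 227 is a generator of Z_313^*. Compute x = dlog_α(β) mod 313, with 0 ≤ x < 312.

Baby-step giant-step with m = ceil(sqrt(312)) = 18.
Baby table (227^j mod 313 for j=0..17):
  0:1  1:227  2:197  3:273  4:310  5:258  6:35  7:120
  8:9  9:165  10:208  11:266  12:286  13:131  14:2  15:141
  16:81  17:233
Giant step factor: 227^(-18) ≡ 52 (mod 313).
Scan 118·52^i mod 313 for i = 0, 1, …:
  i=0: 118   i=1: 189   i=2: 125   i=3: 240
  i=4: 273
Match at i=4, j=3: x = 4·18 + 3 = 75.

75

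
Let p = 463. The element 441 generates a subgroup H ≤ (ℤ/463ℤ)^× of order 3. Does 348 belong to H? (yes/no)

no

348 ∈ ⟨441⟩ iff 348^3 ≡ 1 (mod 463), since |⟨441⟩| = 3.
348^3 mod 463 = 80.
Since 80 ≠ 1, 348 does not lie in the subgroup.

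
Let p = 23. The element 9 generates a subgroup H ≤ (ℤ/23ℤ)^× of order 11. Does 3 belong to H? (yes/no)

3 ∈ ⟨9⟩ iff 3^11 ≡ 1 (mod 23), since |⟨9⟩| = 11.
3^11 mod 23 = 1.
Since 1 = 1, 3 lies in the subgroup.

yes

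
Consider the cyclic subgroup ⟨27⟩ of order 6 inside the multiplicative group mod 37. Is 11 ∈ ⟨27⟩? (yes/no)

yes

11 ∈ ⟨27⟩ iff 11^6 ≡ 1 (mod 37), since |⟨27⟩| = 6.
11^6 mod 37 = 1.
Since 1 = 1, 11 lies in the subgroup.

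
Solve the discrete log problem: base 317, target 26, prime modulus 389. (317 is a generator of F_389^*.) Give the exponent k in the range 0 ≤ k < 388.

Baby-step giant-step with m = ceil(sqrt(388)) = 20.
Baby table (317^j mod 389 for j=0..19):
  0:1  1:317  2:127  3:192  4:180  5:266  6:298  7:328
  8:113  9:33  10:347  11:301  12:112  13:105  14:220  15:109
  16:321  17:228  18:311  19:170
Giant step factor: 317^(-20) ≡ 245 (mod 389).
Scan 26·245^i mod 389 for i = 0, 1, …:
  i=0: 26   i=1: 146   i=2: 371   i=3: 258
  i=4: 192
Match at i=4, j=3: k = 4·20 + 3 = 83.

83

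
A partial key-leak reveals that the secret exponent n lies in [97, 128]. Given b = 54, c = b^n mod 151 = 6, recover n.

127

Compute 54^97 mod 151 = 48, then multiply by 54 repeatedly:
  54^97=48  54^98=25  54^99=142  54^100=118  54^101=30
  54^102=110  54^103=51  54^104=36  54^105=132  54^106=31
  54^107=13  54^108=98  54^109=7  54^110=76  54^111=27
  54^112=99  54^113=61  54^114=123  54^115=149  54^116=43
  54^117=57  54^118=58  54^119=112  54^120=8  54^121=130
  54^122=74  54^123=70  54^124=5  54^125=119  54^126=84
  54^127=6
Found 6 at exponent 127.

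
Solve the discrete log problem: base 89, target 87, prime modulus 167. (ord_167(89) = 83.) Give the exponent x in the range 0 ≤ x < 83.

Baby-step giant-step with m = ceil(sqrt(83)) = 10.
Baby table (89^j mod 167 for j=0..9):
  0:1  1:89  2:72  3:62  4:7  5:122  6:3  7:100
  8:49  9:19
Giant step factor: 89^(-10) ≡ 8 (mod 167).
Scan 87·8^i mod 167 for i = 0, 1, …:
  i=0: 87   i=1: 28   i=2: 57   i=3: 122
Match at i=3, j=5: x = 3·10 + 5 = 35.

35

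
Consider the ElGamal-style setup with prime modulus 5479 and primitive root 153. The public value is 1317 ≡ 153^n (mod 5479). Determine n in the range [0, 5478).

3264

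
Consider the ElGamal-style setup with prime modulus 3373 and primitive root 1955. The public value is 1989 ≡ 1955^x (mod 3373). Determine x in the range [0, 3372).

1900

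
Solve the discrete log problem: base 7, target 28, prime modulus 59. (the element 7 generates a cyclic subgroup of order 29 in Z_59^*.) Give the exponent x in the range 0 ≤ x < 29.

14

Successive powers of 7 modulo 59:
  7^0=1  7^1=7  7^2=49  7^3=48  7^4=41  7^5=51
  7^6=3  7^7=21  7^8=29  7^9=26  7^10=5  7^11=35
  7^12=9  7^13=4  7^14=28
So 7^14 ≡ 28 (mod 59), giving x = 14.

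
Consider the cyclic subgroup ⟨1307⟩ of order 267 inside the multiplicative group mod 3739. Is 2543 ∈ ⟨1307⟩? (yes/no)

2543 ∈ ⟨1307⟩ iff 2543^267 ≡ 1 (mod 3739), since |⟨1307⟩| = 267.
2543^267 mod 3739 = 3738.
Since 3738 ≠ 1, 2543 does not lie in the subgroup.

no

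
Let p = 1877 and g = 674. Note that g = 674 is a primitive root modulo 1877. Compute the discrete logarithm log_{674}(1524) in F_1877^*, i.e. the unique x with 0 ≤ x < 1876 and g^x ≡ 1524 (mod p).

579

Baby-step giant-step with m = ceil(sqrt(1876)) = 44.
Baby table (674^j mod 1877 for j=0..43):
  0:1  1:674  2:42  3:153  4:1764  5:795  6:885  7:1481
  8:1507  9:261  10:1353  11:1577  12:516  13:539  14:1025  15:114
  16:1756  17:1034  18:549  19:257  20:534  21:1409  22:1781  23:991
  24:1599  25:328  26:1463  27:637  28:1382  29:476  30:1734  31:1222
  32:1502  33:645  34:1143  35:812  36:1081  37:318  38:354  39:217
  40:1729  41:1606  42:1292  43:1757
Giant step factor: 674^(-44) ≡ 522 (mod 1877).
Scan 1524·522^i mod 1877 for i = 0, 1, …:
  i=0: 1524   i=1: 1557   i=2: 13   i=3: 1155
  i=4: 393   i=5: 553   i=6: 1485   i=7: 1846
  i=8: 711   i=9: 1373   i=10: 1569   i=11: 646
  i=12: 1229   i=13: 1481
Match at i=13, j=7: x = 13·44 + 7 = 579.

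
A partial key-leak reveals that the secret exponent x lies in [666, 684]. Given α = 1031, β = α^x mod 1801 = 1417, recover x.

680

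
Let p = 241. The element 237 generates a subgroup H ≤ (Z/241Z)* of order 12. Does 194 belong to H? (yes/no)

no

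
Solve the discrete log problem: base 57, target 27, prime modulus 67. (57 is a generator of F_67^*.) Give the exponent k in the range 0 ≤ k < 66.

Baby-step giant-step with m = ceil(sqrt(66)) = 9.
Baby table (57^j mod 67 for j=0..8):
  0:1  1:57  2:33  3:5  4:17  5:31  6:25  7:18
  8:21
Giant step factor: 57^(-9) ≡ 52 (mod 67).
Scan 27·52^i mod 67 for i = 0, 1, …:
  i=0: 27   i=1: 64   i=2: 45   i=3: 62
  i=4: 8   i=5: 14   i=6: 58   i=7: 1
Match at i=7, j=0: k = 7·9 + 0 = 63.

63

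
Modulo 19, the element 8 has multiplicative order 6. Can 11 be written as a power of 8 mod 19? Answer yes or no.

⟨8⟩ has order 6; its elements mod 19 are {1, 7, 8, 11, 12, 18}.
11 is in this set.

yes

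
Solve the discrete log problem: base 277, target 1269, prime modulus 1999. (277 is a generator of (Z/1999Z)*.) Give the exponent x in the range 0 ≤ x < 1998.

278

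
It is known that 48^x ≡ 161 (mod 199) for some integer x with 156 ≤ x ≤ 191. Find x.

166

Compute 48^156 mod 199 = 123, then multiply by 48 repeatedly:
  48^156=123  48^157=133  48^158=16  48^159=171  48^160=49
  48^161=163  48^162=63  48^163=39  48^164=81  48^165=107
  48^166=161
Found 161 at exponent 166.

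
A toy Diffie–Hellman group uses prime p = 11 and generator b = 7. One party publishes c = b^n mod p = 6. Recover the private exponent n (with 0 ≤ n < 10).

7

Successive powers of 7 modulo 11:
  7^0=1  7^1=7  7^2=5  7^3=2  7^4=3  7^5=10
  7^6=4  7^7=6
So 7^7 ≡ 6 (mod 11), giving n = 7.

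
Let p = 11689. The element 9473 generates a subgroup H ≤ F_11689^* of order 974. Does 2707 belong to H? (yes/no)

2707 ∈ ⟨9473⟩ iff 2707^974 ≡ 1 (mod 11689), since |⟨9473⟩| = 974.
2707^974 mod 11689 = 5716.
Since 5716 ≠ 1, 2707 does not lie in the subgroup.

no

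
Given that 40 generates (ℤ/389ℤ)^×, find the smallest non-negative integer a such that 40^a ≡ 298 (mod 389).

158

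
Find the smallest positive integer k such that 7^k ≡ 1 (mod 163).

The order of 7 must divide p − 1 = 162 = 2 · 3^4.
Divisors: 1, 2, 3, 6, 9, 18, 27, 54, 81, 162.
Check each in increasing order: 7^1 ≡ 7;  7^2 ≡ 49;  7^3 ≡ 17;  7^6 ≡ 126;  7^9 ≡ 23;  7^18 ≡ 40;  7^27 ≡ 105;  7^54 ≡ 104;  7^81 ≡ 162;  7^162 ≡ 1.
Smallest exponent giving 1 is 162.

162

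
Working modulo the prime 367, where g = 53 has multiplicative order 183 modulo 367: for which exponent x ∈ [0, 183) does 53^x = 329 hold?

Baby-step giant-step with m = ceil(sqrt(183)) = 14.
Baby table (53^j mod 367 for j=0..13):
  0:1  1:53  2:240  3:242  4:348  5:94  6:211  7:173
  8:361  9:49  10:28  11:16  12:114  13:170
Giant step factor: 53^(-14) ≡ 129 (mod 367).
Scan 329·129^i mod 367 for i = 0, 1, …:
  i=0: 329   i=1: 236   i=2: 350   i=3: 9
  i=4: 60   i=5: 33   i=6: 220   i=7: 121
  i=8: 195   i=9: 199   i=10: 348
Match at i=10, j=4: x = 10·14 + 4 = 144.

144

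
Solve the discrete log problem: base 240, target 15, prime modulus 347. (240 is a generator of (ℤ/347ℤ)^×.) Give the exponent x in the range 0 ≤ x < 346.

Baby-step giant-step with m = ceil(sqrt(346)) = 19.
Baby table (240^j mod 347 for j=0..18):
  0:1  1:240  2:345  3:214  4:4  5:266  6:339  7:162
  8:16  9:23  10:315  11:301  12:64  13:92  14:219  15:163
  16:256  17:21  18:182
Giant step factor: 240^(-19) ≡ 190 (mod 347).
Scan 15·190^i mod 347 for i = 0, 1, …:
  i=0: 15   i=1: 74   i=2: 180   i=3: 194
  i=4: 78   i=5: 246   i=6: 242   i=7: 176
  i=8: 128   i=9: 30     …   i=16: 5
  i=17: 256
Match at i=17, j=16: x = 17·19 + 16 = 339.

339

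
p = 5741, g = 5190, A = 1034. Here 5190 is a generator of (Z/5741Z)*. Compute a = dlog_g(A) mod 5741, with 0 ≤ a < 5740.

3588

Baby-step giant-step with m = ceil(sqrt(5740)) = 76.
Baby table (5190^j mod 5741 for j=0..75):
  0:1  1:5190  2:5069  3:2848  4:3786  5:3638  6:4812  7:930
  8:4260  9:809  10:2039  11:1747  12:1891  13:2921  14:3750  15:510
  16:299  17:1740  18:7  19:1884  20:1037  21:2713  22:3538  23:2502
  24:4979  25:769  26:1115  27:5663  28:2791  29:747  30:1755  31:3224
  32:3286  33:3570  34:2093  35:698  36:49  37:1706  38:1518  39:1768
  40:1802  41:291  42:407  43:5383  44:2064  45:5195  46:2314  47:5229
  48:803  49:5345  50:38  51:2026  52:3169  53:4886  54:343  55:460
  56:4885  57:894  58:1132  59:2037  60:2849  61:3235  62:2966  63:1919
  64:4716  65:2157  66:5621  67:2969  68:266  69:2700  70:4960  71:5497
  72:2401  73:3220  74:5490  75:517
Giant step factor: 5190^(-76) ≡ 405 (mod 5741).
Scan 1034·405^i mod 5741 for i = 0, 1, …:
  i=0: 1034   i=1: 5418   i=2: 1228   i=3: 3614
  i=4: 5456   i=5: 5136   i=6: 1838   i=7: 3801
  i=8: 817   i=9: 3648     …   i=46: 3984
  i=47: 299
Match at i=47, j=16: a = 47·76 + 16 = 3588.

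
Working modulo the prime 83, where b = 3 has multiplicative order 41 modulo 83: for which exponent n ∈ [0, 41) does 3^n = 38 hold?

Successive powers of 3 modulo 83:
  3^0=1  3^1=3  3^2=9  3^3=27  3^4=81  3^5=77
  3^6=65  3^7=29  3^8=4  3^9=12  3^10=36  3^11=25
  3^12=75  3^13=59  3^14=11  3^15=33  3^16=16  3^17=48
  3^18=61  3^19=17  3^20=51  3^21=70  3^22=44  3^23=49
  3^24=64  3^25=26  3^26=78  3^27=68  3^28=38
So 3^28 ≡ 38 (mod 83), giving n = 28.

28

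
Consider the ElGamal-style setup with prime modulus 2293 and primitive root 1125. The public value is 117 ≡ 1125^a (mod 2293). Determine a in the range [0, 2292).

Baby-step giant-step with m = ceil(sqrt(2292)) = 48.
Baby table (1125^j mod 2293 for j=0..47):
  0:1  1:1125  2:2182  3:1240  4:856  5:2233  6:1290  7:2074
  8:1269  9:1379  10:1307  11:562  12:1675  13:1822  14:2101  15:1835
  16:675  17:392  18:744  19:55  20:2257  21:774  22:1703  23:1220
  24:1286  25:2160  26:1713  27:1005  28:176  29:802  30:1101  31:405
  32:1611  33:905  34:33  35:437  36:923  37:1939  38:732  39:313
  40:1296  41:1945  42:603  43:1940  44:1857  45:202  46:243  47:508
Giant step factor: 1125^(-48) ≡ 1516 (mod 2293).
Scan 117·1516^i mod 2293 for i = 0, 1, …:
  i=0: 117   i=1: 811   i=2: 428   i=3: 2222
  i=4: 135   i=5: 583   i=6: 1023   i=7: 800
  i=8: 2096   i=9: 1731     …   i=32: 1815
  i=33: 2233
Match at i=33, j=5: a = 33·48 + 5 = 1589.

1589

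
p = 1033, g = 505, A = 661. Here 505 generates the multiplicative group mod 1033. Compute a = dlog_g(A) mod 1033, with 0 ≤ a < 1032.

480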